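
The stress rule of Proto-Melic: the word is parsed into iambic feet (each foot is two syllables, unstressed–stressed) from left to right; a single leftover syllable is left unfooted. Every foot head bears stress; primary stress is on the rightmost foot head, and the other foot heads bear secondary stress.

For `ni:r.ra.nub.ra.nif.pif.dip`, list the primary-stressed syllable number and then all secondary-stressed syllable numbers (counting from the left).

primary 6, secondary 2, 4

Parse left to right into iambic (σˈσ) feet: (ni:r.ˈra) (nub.ˈra) (nif.ˈpif) dip. Syllable 7 is left unfooted.
Foot heads (stressed positions): 2, 4, 6.
End Rule Rightmost: primary stress on the rightmost head = syllable 6.
Secondary stress on 2, 4: ni:r.ˌra.nub.ˌra.nif.ˈpif.dip.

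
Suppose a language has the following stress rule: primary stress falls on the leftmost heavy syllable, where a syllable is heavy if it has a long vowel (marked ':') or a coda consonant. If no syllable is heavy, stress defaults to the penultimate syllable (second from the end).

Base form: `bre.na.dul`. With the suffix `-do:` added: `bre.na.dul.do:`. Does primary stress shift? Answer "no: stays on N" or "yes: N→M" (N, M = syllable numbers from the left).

no: stays on 3

Base `bre.na.dul` (3 syllables):
  Weights: 1 bre L, 2 na L, 3 dul H.
  Heavy syllables in the domain: 3. The leftmost is syllable 3 (dul).
  → primary stress on syllable 3.
Suffixed `bre.na.dul.do:` (4 syllables):
  Weights: 1 bre L, 2 na L, 3 dul H, 4 do: H.
  Heavy syllables in the domain: 3, 4. The leftmost is syllable 3 (dul).
  → primary stress on syllable 3.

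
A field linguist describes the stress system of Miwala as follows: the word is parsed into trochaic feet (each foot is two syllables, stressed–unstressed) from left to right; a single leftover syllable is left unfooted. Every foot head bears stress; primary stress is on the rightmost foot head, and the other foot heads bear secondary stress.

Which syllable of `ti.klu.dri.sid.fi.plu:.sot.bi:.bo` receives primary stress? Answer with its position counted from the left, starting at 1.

Parse left to right into trochaic (ˈσσ) feet: (ˈti.klu) (ˈdri.sid) (ˈfi.plu:) (ˈsot.bi:) bo. Syllable 9 is left unfooted.
Foot heads (stressed positions): 1, 3, 5, 7.
End Rule Rightmost: primary stress on the rightmost head = syllable 7.
Primary stress: syllable 7 → ti.klu.dri.sid.fi.plu:.ˈsot.bi:.bo.

7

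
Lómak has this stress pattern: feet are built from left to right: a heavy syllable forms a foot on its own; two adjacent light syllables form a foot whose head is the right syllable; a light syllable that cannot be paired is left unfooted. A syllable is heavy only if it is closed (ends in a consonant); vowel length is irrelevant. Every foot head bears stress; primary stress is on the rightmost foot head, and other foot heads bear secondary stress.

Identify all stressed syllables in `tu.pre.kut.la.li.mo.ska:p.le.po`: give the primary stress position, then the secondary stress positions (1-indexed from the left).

Weights: 1 tu L, 2 pre L, 3 kut H, 4 la L, 5 li L, 6 mo L, 7 ska:p H, 8 le L, 9 po L.
Parse left to right (heavy = foot alone; LL = one foot; stranded L unfooted): (tu.ˈpre) (ˈkut) (la.ˈli) mo (ˈska:p) (le.ˈpo).
Foot heads: 2, 3, 5, 7, 9.
Primary stress on the rightmost head = syllable 9.
Secondary stress on 2, 3, 5, 7: tu.ˌpre.ˌkut.la.ˌli.mo.ˌska:p.le.ˈpo.

primary 9, secondary 2, 3, 5, 7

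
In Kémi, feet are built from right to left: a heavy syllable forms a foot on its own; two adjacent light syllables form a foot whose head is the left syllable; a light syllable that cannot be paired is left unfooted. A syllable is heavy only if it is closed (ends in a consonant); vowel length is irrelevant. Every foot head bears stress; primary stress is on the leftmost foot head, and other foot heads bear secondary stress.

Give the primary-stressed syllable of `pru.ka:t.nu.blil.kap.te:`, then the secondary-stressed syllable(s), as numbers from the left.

Weights: 1 pru L, 2 ka:t H, 3 nu L, 4 blil H, 5 kap H, 6 te: L.
Parse right to left (heavy = foot alone; LL = one foot; stranded L unfooted): pru (ˈka:t) nu (ˈblil) (ˈkap) te:.
Foot heads: 2, 4, 5.
Primary stress on the leftmost head = syllable 2.
Secondary stress on 4, 5: pru.ˈka:t.nu.ˌblil.ˌkap.te:.

primary 2, secondary 4, 5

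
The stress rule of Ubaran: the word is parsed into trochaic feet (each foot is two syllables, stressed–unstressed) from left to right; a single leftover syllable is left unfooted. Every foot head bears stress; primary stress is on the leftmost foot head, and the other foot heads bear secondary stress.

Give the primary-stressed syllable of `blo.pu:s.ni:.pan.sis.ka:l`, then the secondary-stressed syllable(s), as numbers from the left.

Parse left to right into trochaic (ˈσσ) feet: (ˈblo.pu:s) (ˈni:.pan) (ˈsis.ka:l).
Foot heads (stressed positions): 1, 3, 5.
End Rule Leftmost: primary stress on the leftmost head = syllable 1.
Secondary stress on 3, 5: ˈblo.pu:s.ˌni:.pan.ˌsis.ka:l.

primary 1, secondary 3, 5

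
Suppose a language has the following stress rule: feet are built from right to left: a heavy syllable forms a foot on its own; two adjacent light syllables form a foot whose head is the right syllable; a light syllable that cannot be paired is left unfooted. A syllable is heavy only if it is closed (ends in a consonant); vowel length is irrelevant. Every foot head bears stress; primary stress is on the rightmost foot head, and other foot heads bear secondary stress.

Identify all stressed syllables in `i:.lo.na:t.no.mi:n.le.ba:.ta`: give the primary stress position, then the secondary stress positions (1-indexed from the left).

primary 8, secondary 2, 3, 5

Weights: 1 i: L, 2 lo L, 3 na:t H, 4 no L, 5 mi:n H, 6 le L, 7 ba: L, 8 ta L.
Parse right to left (heavy = foot alone; LL = one foot; stranded L unfooted): (i:.ˈlo) (ˈna:t) no (ˈmi:n) le (ba:.ˈta).
Foot heads: 2, 3, 5, 8.
Primary stress on the rightmost head = syllable 8.
Secondary stress on 2, 3, 5: i:.ˌlo.ˌna:t.no.ˌmi:n.le.ba:.ˈta.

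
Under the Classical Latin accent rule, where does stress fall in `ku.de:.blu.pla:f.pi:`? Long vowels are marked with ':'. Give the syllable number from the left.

Classical Latin: stress the penult if heavy (long vowel or closed), else the antepenult.
Weights: 3 blu L, 4 pla:f H, 5 pi: H.
The penult (syllable 4, pla:f) is heavy, so it takes stress.
Stress on syllable 4: ku.de:.blu.ˈpla:f.pi:.

4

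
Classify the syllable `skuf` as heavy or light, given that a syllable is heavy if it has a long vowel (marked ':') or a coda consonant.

heavy

`skuf`: short vowel, closed (coda /f/). Closed → heavy.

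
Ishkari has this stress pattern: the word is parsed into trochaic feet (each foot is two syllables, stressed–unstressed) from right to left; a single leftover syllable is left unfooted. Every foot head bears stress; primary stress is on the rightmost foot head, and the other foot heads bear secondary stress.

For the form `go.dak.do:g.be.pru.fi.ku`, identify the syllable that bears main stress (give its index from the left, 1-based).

6

Parse right to left into trochaic (ˈσσ) feet: go (ˈdak.do:g) (ˈbe.pru) (ˈfi.ku). Syllable 1 is left unfooted.
Foot heads (stressed positions): 2, 4, 6.
End Rule Rightmost: primary stress on the rightmost head = syllable 6.
Primary stress: syllable 6 → go.dak.do:g.be.pru.ˈfi.ku.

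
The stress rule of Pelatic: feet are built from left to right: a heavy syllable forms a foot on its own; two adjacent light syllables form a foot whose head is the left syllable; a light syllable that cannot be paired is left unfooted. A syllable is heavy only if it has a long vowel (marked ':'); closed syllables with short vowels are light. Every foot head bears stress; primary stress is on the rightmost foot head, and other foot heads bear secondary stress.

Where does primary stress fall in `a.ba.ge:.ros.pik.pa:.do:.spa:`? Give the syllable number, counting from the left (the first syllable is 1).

8

Weights: 1 a L, 2 ba L, 3 ge: H, 4 ros L, 5 pik L, 6 pa: H, 7 do: H, 8 spa: H.
Parse left to right (heavy = foot alone; LL = one foot; stranded L unfooted): (ˈa.ba) (ˈge:) (ˈros.pik) (ˈpa:) (ˈdo:) (ˈspa:).
Foot heads: 1, 3, 4, 6, 7, 8.
Primary stress on the rightmost head = syllable 8.
Primary stress: syllable 8 → a.ba.ge:.ros.pik.pa:.do:.ˈspa:.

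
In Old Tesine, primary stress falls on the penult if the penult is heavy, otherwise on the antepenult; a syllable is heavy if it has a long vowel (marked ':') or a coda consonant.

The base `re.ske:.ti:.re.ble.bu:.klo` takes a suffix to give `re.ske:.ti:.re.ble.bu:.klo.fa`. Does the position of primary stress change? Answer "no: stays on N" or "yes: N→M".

Base `re.ske:.ti:.re.ble.bu:.klo` (7 syllables):
  Weights: 5 ble L, 6 bu: H, 7 klo L.
  The penult (syllable 6, bu:) is heavy, so it takes stress.
  → primary stress on syllable 6.
Suffixed `re.ske:.ti:.re.ble.bu:.klo.fa` (8 syllables):
  Weights: 6 bu: H, 7 klo L, 8 fa L.
  The penult (syllable 7, klo) is light, so stress falls on the antepenult (syllable 6, bu:).
  → primary stress on syllable 6.

no: stays on 6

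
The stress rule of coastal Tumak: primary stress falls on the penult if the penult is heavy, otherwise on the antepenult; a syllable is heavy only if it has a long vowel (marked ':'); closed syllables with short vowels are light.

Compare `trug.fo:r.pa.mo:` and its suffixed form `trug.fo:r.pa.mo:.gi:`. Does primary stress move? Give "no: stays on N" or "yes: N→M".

Base `trug.fo:r.pa.mo:` (4 syllables):
  Weights: 2 fo:r H, 3 pa L, 4 mo: H.
  The penult (syllable 3, pa) is light, so stress falls on the antepenult (syllable 2, fo:r).
  → primary stress on syllable 2.
Suffixed `trug.fo:r.pa.mo:.gi:` (5 syllables):
  Weights: 3 pa L, 4 mo: H, 5 gi: H.
  The penult (syllable 4, mo:) is heavy, so it takes stress.
  → primary stress on syllable 4.

yes: 2→4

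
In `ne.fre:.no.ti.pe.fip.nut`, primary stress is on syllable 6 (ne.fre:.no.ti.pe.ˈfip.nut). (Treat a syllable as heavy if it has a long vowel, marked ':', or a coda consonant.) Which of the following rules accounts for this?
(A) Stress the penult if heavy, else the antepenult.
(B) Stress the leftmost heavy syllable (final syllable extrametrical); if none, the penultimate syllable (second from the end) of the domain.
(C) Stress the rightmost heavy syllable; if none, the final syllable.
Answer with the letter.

Rule A → syllable 6 ✓.
Rule B → syllable 2 (observed: 6).
Rule C → syllable 7 (observed: 6).

A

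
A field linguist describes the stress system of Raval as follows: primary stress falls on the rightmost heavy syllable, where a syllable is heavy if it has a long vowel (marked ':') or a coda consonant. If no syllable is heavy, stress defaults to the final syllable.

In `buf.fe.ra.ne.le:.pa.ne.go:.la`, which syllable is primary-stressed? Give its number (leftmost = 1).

8

Weights: 1 buf H, 2 fe L, 3 ra L, 4 ne L, 5 le: H, 6 pa L, 7 ne L, 8 go: H, 9 la L.
Heavy syllables in the domain: 1, 5, 8. The rightmost is syllable 8 (go:).
Primary stress: syllable 8 → buf.fe.ra.ne.le:.pa.ne.ˈgo:.la.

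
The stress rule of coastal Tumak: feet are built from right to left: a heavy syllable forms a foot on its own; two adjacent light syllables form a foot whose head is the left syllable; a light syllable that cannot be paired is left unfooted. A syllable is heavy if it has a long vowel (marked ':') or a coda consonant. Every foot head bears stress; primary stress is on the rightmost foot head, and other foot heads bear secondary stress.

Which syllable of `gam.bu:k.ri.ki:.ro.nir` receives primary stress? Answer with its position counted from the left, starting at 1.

6

Weights: 1 gam H, 2 bu:k H, 3 ri L, 4 ki: H, 5 ro L, 6 nir H.
Parse right to left (heavy = foot alone; LL = one foot; stranded L unfooted): (ˈgam) (ˈbu:k) ri (ˈki:) ro (ˈnir).
Foot heads: 1, 2, 4, 6.
Primary stress on the rightmost head = syllable 6.
Primary stress: syllable 6 → gam.bu:k.ri.ki:.ro.ˈnir.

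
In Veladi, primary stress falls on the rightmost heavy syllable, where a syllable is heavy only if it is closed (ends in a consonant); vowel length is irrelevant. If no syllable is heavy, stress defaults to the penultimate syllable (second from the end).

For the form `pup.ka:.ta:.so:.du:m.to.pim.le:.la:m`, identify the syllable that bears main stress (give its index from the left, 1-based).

Weights: 1 pup H, 2 ka: L, 3 ta: L, 4 so: L, 5 du:m H, 6 to L, 7 pim H, 8 le: L, 9 la:m H.
Heavy syllables in the domain: 1, 5, 7, 9. The rightmost is syllable 9 (la:m).
Primary stress: syllable 9 → pup.ka:.ta:.so:.du:m.to.pim.le:.ˈla:m.

9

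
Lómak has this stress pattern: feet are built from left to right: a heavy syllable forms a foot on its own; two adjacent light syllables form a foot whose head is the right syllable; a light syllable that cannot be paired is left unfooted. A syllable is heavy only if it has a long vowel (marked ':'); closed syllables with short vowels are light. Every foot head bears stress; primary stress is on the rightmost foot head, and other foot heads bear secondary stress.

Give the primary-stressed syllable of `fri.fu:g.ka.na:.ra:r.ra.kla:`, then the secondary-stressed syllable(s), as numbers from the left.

Weights: 1 fri L, 2 fu:g H, 3 ka L, 4 na: H, 5 ra:r H, 6 ra L, 7 kla: H.
Parse left to right (heavy = foot alone; LL = one foot; stranded L unfooted): fri (ˈfu:g) ka (ˈna:) (ˈra:r) ra (ˈkla:).
Foot heads: 2, 4, 5, 7.
Primary stress on the rightmost head = syllable 7.
Secondary stress on 2, 4, 5: fri.ˌfu:g.ka.ˌna:.ˌra:r.ra.ˈkla:.

primary 7, secondary 2, 4, 5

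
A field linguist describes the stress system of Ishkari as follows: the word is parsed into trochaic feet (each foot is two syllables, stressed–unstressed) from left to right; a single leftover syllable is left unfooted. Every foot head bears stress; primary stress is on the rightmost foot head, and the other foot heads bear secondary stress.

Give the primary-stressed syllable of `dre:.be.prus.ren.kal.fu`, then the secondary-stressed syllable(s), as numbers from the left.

Parse left to right into trochaic (ˈσσ) feet: (ˈdre:.be) (ˈprus.ren) (ˈkal.fu).
Foot heads (stressed positions): 1, 3, 5.
End Rule Rightmost: primary stress on the rightmost head = syllable 5.
Secondary stress on 1, 3: ˌdre:.be.ˌprus.ren.ˈkal.fu.

primary 5, secondary 1, 3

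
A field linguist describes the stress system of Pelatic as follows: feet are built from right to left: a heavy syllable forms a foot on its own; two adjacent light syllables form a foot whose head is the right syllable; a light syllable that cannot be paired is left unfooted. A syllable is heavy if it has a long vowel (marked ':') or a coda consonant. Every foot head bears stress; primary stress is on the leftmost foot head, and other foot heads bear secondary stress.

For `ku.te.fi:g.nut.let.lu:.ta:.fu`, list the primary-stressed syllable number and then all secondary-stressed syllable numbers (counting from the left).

primary 2, secondary 3, 4, 5, 6, 7

Weights: 1 ku L, 2 te L, 3 fi:g H, 4 nut H, 5 let H, 6 lu: H, 7 ta: H, 8 fu L.
Parse right to left (heavy = foot alone; LL = one foot; stranded L unfooted): (ku.ˈte) (ˈfi:g) (ˈnut) (ˈlet) (ˈlu:) (ˈta:) fu.
Foot heads: 2, 3, 4, 5, 6, 7.
Primary stress on the leftmost head = syllable 2.
Secondary stress on 3, 4, 5, 6, 7: ku.ˈte.ˌfi:g.ˌnut.ˌlet.ˌlu:.ˌta:.fu.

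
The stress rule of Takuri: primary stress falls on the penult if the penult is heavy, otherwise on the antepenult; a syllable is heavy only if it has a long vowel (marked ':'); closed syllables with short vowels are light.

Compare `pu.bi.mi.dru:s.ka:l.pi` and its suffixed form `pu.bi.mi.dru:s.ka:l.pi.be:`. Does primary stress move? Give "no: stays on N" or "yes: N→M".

Base `pu.bi.mi.dru:s.ka:l.pi` (6 syllables):
  Weights: 4 dru:s H, 5 ka:l H, 6 pi L.
  The penult (syllable 5, ka:l) is heavy, so it takes stress.
  → primary stress on syllable 5.
Suffixed `pu.bi.mi.dru:s.ka:l.pi.be:` (7 syllables):
  Weights: 5 ka:l H, 6 pi L, 7 be: H.
  The penult (syllable 6, pi) is light, so stress falls on the antepenult (syllable 5, ka:l).
  → primary stress on syllable 5.

no: stays on 5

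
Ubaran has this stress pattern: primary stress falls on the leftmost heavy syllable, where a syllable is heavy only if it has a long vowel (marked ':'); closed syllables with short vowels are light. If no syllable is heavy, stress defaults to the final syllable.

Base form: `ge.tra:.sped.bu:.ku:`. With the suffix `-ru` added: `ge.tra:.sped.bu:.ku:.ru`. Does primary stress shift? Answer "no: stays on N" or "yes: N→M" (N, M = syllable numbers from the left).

Base `ge.tra:.sped.bu:.ku:` (5 syllables):
  Weights: 1 ge L, 2 tra: H, 3 sped L, 4 bu: H, 5 ku: H.
  Heavy syllables in the domain: 2, 4, 5. The leftmost is syllable 2 (tra:).
  → primary stress on syllable 2.
Suffixed `ge.tra:.sped.bu:.ku:.ru` (6 syllables):
  Weights: 1 ge L, 2 tra: H, 3 sped L, 4 bu: H, 5 ku: H, 6 ru L.
  Heavy syllables in the domain: 2, 4, 5. The leftmost is syllable 2 (tra:).
  → primary stress on syllable 2.

no: stays on 2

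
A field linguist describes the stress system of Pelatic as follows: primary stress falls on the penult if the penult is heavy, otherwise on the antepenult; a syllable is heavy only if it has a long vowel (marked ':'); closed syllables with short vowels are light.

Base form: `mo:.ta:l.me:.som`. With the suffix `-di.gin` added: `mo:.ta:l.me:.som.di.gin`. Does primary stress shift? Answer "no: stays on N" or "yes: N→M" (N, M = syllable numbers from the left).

yes: 3→4

Base `mo:.ta:l.me:.som` (4 syllables):
  Weights: 2 ta:l H, 3 me: H, 4 som L.
  The penult (syllable 3, me:) is heavy, so it takes stress.
  → primary stress on syllable 3.
Suffixed `mo:.ta:l.me:.som.di.gin` (6 syllables):
  Weights: 4 som L, 5 di L, 6 gin L.
  The penult (syllable 5, di) is light, so stress falls on the antepenult (syllable 4, som).
  → primary stress on syllable 4.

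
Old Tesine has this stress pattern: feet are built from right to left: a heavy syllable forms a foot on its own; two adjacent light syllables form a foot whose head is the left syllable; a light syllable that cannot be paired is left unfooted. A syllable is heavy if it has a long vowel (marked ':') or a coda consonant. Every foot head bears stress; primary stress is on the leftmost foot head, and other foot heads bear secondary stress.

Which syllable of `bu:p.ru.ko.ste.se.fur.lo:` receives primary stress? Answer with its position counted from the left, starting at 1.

Weights: 1 bu:p H, 2 ru L, 3 ko L, 4 ste L, 5 se L, 6 fur H, 7 lo: H.
Parse right to left (heavy = foot alone; LL = one foot; stranded L unfooted): (ˈbu:p) (ˈru.ko) (ˈste.se) (ˈfur) (ˈlo:).
Foot heads: 1, 2, 4, 6, 7.
Primary stress on the leftmost head = syllable 1.
Primary stress: syllable 1 → ˈbu:p.ru.ko.ste.se.fur.lo:.

1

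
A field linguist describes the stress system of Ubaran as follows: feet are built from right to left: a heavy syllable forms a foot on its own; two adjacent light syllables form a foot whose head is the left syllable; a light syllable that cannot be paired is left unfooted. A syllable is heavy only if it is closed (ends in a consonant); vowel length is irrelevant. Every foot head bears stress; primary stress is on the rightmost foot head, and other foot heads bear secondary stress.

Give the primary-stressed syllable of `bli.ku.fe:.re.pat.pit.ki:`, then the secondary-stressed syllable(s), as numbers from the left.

primary 6, secondary 1, 3, 5

Weights: 1 bli L, 2 ku L, 3 fe: L, 4 re L, 5 pat H, 6 pit H, 7 ki: L.
Parse right to left (heavy = foot alone; LL = one foot; stranded L unfooted): (ˈbli.ku) (ˈfe:.re) (ˈpat) (ˈpit) ki:.
Foot heads: 1, 3, 5, 6.
Primary stress on the rightmost head = syllable 6.
Secondary stress on 1, 3, 5: ˌbli.ku.ˌfe:.re.ˌpat.ˈpit.ki:.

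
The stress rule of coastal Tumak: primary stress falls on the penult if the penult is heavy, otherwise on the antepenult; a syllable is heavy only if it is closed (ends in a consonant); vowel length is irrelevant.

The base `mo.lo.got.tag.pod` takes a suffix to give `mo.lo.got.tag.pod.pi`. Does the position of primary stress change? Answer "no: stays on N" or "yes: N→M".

Base `mo.lo.got.tag.pod` (5 syllables):
  Weights: 3 got H, 4 tag H, 5 pod H.
  The penult (syllable 4, tag) is heavy, so it takes stress.
  → primary stress on syllable 4.
Suffixed `mo.lo.got.tag.pod.pi` (6 syllables):
  Weights: 4 tag H, 5 pod H, 6 pi L.
  The penult (syllable 5, pod) is heavy, so it takes stress.
  → primary stress on syllable 5.

yes: 4→5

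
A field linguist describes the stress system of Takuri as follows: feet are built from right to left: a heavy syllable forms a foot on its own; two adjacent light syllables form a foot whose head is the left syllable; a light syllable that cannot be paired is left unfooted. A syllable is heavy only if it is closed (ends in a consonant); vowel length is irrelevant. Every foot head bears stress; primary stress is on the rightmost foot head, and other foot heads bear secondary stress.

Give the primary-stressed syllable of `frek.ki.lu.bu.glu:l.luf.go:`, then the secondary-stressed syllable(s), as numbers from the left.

Weights: 1 frek H, 2 ki L, 3 lu L, 4 bu L, 5 glu:l H, 6 luf H, 7 go: L.
Parse right to left (heavy = foot alone; LL = one foot; stranded L unfooted): (ˈfrek) ki (ˈlu.bu) (ˈglu:l) (ˈluf) go:.
Foot heads: 1, 3, 5, 6.
Primary stress on the rightmost head = syllable 6.
Secondary stress on 1, 3, 5: ˌfrek.ki.ˌlu.bu.ˌglu:l.ˈluf.go:.

primary 6, secondary 1, 3, 5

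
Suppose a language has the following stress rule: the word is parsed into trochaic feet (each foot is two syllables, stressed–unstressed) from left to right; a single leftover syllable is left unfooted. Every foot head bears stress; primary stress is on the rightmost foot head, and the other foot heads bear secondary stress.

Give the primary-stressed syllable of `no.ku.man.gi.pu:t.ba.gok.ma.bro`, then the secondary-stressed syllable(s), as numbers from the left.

Parse left to right into trochaic (ˈσσ) feet: (ˈno.ku) (ˈman.gi) (ˈpu:t.ba) (ˈgok.ma) bro. Syllable 9 is left unfooted.
Foot heads (stressed positions): 1, 3, 5, 7.
End Rule Rightmost: primary stress on the rightmost head = syllable 7.
Secondary stress on 1, 3, 5: ˌno.ku.ˌman.gi.ˌpu:t.ba.ˈgok.ma.bro.

primary 7, secondary 1, 3, 5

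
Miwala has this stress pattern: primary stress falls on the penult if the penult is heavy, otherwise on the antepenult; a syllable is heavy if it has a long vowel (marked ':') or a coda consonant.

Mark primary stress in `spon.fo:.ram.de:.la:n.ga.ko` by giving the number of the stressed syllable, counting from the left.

Weights: 5 la:n H, 6 ga L, 7 ko L.
The penult (syllable 6, ga) is light, so stress falls on the antepenult (syllable 5, la:n).
Primary stress: syllable 5 → spon.fo:.ram.de:.ˈla:n.ga.ko.

5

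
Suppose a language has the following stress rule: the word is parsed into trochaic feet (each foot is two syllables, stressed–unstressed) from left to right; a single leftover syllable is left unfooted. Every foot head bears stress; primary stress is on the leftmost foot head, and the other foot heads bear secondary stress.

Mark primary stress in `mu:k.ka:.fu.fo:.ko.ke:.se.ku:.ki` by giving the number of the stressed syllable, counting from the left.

Parse left to right into trochaic (ˈσσ) feet: (ˈmu:k.ka:) (ˈfu.fo:) (ˈko.ke:) (ˈse.ku:) ki. Syllable 9 is left unfooted.
Foot heads (stressed positions): 1, 3, 5, 7.
End Rule Leftmost: primary stress on the leftmost head = syllable 1.
Primary stress: syllable 1 → ˈmu:k.ka:.fu.fo:.ko.ke:.se.ku:.ki.

1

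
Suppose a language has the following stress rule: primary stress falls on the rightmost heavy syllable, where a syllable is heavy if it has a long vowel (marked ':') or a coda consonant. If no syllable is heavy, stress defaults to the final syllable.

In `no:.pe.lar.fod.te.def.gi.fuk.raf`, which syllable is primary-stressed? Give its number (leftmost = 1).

Weights: 1 no: H, 2 pe L, 3 lar H, 4 fod H, 5 te L, 6 def H, 7 gi L, 8 fuk H, 9 raf H.
Heavy syllables in the domain: 1, 3, 4, 6, 8, 9. The rightmost is syllable 9 (raf).
Primary stress: syllable 9 → no:.pe.lar.fod.te.def.gi.fuk.ˈraf.

9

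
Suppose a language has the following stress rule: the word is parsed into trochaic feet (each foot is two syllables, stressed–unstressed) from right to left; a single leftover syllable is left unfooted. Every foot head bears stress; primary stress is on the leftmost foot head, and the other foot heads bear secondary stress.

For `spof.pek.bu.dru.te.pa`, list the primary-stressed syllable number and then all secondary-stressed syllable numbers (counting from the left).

primary 1, secondary 3, 5

Parse right to left into trochaic (ˈσσ) feet: (ˈspof.pek) (ˈbu.dru) (ˈte.pa).
Foot heads (stressed positions): 1, 3, 5.
End Rule Leftmost: primary stress on the leftmost head = syllable 1.
Secondary stress on 3, 5: ˈspof.pek.ˌbu.dru.ˌte.pa.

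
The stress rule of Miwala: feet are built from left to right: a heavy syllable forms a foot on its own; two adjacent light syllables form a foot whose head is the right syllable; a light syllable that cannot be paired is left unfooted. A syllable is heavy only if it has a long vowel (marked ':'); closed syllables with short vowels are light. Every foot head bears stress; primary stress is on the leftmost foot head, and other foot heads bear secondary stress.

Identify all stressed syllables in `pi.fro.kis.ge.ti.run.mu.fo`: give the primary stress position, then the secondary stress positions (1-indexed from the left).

Weights: 1 pi L, 2 fro L, 3 kis L, 4 ge L, 5 ti L, 6 run L, 7 mu L, 8 fo L.
Parse left to right (heavy = foot alone; LL = one foot; stranded L unfooted): (pi.ˈfro) (kis.ˈge) (ti.ˈrun) (mu.ˈfo).
Foot heads: 2, 4, 6, 8.
Primary stress on the leftmost head = syllable 2.
Secondary stress on 4, 6, 8: pi.ˈfro.kis.ˌge.ti.ˌrun.mu.ˌfo.

primary 2, secondary 4, 6, 8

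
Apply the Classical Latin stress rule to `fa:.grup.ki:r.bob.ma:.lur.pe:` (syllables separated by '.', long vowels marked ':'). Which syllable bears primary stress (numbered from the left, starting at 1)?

6

Classical Latin: stress the penult if heavy (long vowel or closed), else the antepenult.
Weights: 5 ma: H, 6 lur H, 7 pe: H.
The penult (syllable 6, lur) is heavy, so it takes stress.
Stress on syllable 6: fa:.grup.ki:r.bob.ma:.ˈlur.pe:.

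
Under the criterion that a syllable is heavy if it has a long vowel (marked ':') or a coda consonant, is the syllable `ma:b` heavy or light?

`ma:b`: long vowel, closed (coda /b/). Long vowel and closed → heavy.

heavy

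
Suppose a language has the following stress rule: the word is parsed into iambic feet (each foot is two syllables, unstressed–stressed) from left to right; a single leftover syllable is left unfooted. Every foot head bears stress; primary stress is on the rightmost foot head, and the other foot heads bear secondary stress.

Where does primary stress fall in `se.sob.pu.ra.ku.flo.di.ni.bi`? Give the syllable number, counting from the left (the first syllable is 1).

Parse left to right into iambic (σˈσ) feet: (se.ˈsob) (pu.ˈra) (ku.ˈflo) (di.ˈni) bi. Syllable 9 is left unfooted.
Foot heads (stressed positions): 2, 4, 6, 8.
End Rule Rightmost: primary stress on the rightmost head = syllable 8.
Primary stress: syllable 8 → se.sob.pu.ra.ku.flo.di.ˈni.bi.

8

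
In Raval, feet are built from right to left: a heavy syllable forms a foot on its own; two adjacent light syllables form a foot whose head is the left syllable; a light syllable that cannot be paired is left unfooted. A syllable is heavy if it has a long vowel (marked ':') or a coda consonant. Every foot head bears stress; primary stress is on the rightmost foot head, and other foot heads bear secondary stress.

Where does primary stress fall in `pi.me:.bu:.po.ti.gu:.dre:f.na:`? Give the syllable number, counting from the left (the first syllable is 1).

8

Weights: 1 pi L, 2 me: H, 3 bu: H, 4 po L, 5 ti L, 6 gu: H, 7 dre:f H, 8 na: H.
Parse right to left (heavy = foot alone; LL = one foot; stranded L unfooted): pi (ˈme:) (ˈbu:) (ˈpo.ti) (ˈgu:) (ˈdre:f) (ˈna:).
Foot heads: 2, 3, 4, 6, 7, 8.
Primary stress on the rightmost head = syllable 8.
Primary stress: syllable 8 → pi.me:.bu:.po.ti.gu:.dre:f.ˈna:.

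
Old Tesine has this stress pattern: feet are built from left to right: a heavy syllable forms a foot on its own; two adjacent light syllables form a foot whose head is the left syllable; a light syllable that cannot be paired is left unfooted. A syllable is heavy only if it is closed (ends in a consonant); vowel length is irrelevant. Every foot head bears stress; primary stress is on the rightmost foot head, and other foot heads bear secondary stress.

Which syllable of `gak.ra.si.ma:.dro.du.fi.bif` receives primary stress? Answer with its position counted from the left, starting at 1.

Weights: 1 gak H, 2 ra L, 3 si L, 4 ma: L, 5 dro L, 6 du L, 7 fi L, 8 bif H.
Parse left to right (heavy = foot alone; LL = one foot; stranded L unfooted): (ˈgak) (ˈra.si) (ˈma:.dro) (ˈdu.fi) (ˈbif).
Foot heads: 1, 2, 4, 6, 8.
Primary stress on the rightmost head = syllable 8.
Primary stress: syllable 8 → gak.ra.si.ma:.dro.du.fi.ˈbif.

8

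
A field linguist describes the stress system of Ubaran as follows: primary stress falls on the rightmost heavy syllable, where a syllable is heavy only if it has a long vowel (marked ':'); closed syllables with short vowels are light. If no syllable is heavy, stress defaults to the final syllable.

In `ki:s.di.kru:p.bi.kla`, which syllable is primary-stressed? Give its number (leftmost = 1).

3

Weights: 1 ki:s H, 2 di L, 3 kru:p H, 4 bi L, 5 kla L.
Heavy syllables in the domain: 1, 3. The rightmost is syllable 3 (kru:p).
Primary stress: syllable 3 → ki:s.di.ˈkru:p.bi.kla.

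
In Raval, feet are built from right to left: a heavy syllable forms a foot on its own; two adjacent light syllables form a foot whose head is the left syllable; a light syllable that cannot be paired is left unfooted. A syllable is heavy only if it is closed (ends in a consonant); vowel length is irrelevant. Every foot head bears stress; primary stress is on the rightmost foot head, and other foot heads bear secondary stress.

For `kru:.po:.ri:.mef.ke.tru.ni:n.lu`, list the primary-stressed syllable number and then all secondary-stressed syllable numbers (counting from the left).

Weights: 1 kru: L, 2 po: L, 3 ri: L, 4 mef H, 5 ke L, 6 tru L, 7 ni:n H, 8 lu L.
Parse right to left (heavy = foot alone; LL = one foot; stranded L unfooted): kru: (ˈpo:.ri:) (ˈmef) (ˈke.tru) (ˈni:n) lu.
Foot heads: 2, 4, 5, 7.
Primary stress on the rightmost head = syllable 7.
Secondary stress on 2, 4, 5: kru:.ˌpo:.ri:.ˌmef.ˌke.tru.ˈni:n.lu.

primary 7, secondary 2, 4, 5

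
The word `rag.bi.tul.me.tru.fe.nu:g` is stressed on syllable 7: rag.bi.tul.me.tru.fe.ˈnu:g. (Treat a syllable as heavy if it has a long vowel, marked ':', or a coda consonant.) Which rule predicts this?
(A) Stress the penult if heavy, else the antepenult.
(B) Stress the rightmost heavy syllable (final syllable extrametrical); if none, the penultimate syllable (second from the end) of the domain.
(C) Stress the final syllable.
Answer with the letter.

C

Rule A → syllable 5 (observed: 7).
Rule B → syllable 3 (observed: 7).
Rule C → syllable 7 ✓.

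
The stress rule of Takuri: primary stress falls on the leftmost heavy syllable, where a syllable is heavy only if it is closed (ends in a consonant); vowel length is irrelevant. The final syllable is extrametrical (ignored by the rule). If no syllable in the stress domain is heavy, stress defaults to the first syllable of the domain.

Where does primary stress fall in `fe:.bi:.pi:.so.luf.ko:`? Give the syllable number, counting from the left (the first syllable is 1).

5

The final syllable (6, ko:) is extrametrical; the stress domain is syllables 1–5.
Weights: 1 fe: L, 2 bi: L, 3 pi: L, 4 so L, 5 luf H.
Heavy syllables in the domain: 5. The leftmost is syllable 5 (luf).
Primary stress: syllable 5 → fe:.bi:.pi:.so.ˈluf.ko:.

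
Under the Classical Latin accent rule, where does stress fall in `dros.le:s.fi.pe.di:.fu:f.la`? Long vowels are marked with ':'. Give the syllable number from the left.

6

Classical Latin: stress the penult if heavy (long vowel or closed), else the antepenult.
Weights: 5 di: H, 6 fu:f H, 7 la L.
The penult (syllable 6, fu:f) is heavy, so it takes stress.
Stress on syllable 6: dros.le:s.fi.pe.di:.ˈfu:f.la.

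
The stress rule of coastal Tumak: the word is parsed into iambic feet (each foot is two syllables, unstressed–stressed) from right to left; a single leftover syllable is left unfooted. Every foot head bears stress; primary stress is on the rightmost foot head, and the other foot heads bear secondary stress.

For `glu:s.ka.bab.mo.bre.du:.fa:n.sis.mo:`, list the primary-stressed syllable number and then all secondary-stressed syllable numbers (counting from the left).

Parse right to left into iambic (σˈσ) feet: glu:s (ka.ˈbab) (mo.ˈbre) (du:.ˈfa:n) (sis.ˈmo:). Syllable 1 is left unfooted.
Foot heads (stressed positions): 3, 5, 7, 9.
End Rule Rightmost: primary stress on the rightmost head = syllable 9.
Secondary stress on 3, 5, 7: glu:s.ka.ˌbab.mo.ˌbre.du:.ˌfa:n.sis.ˈmo:.

primary 9, secondary 3, 5, 7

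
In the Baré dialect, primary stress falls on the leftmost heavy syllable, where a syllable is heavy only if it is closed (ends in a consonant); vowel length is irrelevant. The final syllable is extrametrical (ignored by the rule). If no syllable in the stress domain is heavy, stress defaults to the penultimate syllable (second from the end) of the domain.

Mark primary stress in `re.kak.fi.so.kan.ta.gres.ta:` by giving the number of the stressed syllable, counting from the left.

2

The final syllable (8, ta:) is extrametrical; the stress domain is syllables 1–7.
Weights: 1 re L, 2 kak H, 3 fi L, 4 so L, 5 kan H, 6 ta L, 7 gres H.
Heavy syllables in the domain: 2, 5, 7. The leftmost is syllable 2 (kak).
Primary stress: syllable 2 → re.ˈkak.fi.so.kan.ta.gres.ta:.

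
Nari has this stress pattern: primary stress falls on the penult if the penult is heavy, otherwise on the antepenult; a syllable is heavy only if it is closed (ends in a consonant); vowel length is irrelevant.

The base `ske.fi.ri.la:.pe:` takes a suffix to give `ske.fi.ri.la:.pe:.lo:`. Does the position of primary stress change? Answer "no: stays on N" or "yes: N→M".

yes: 3→4

Base `ske.fi.ri.la:.pe:` (5 syllables):
  Weights: 3 ri L, 4 la: L, 5 pe: L.
  The penult (syllable 4, la:) is light, so stress falls on the antepenult (syllable 3, ri).
  → primary stress on syllable 3.
Suffixed `ske.fi.ri.la:.pe:.lo:` (6 syllables):
  Weights: 4 la: L, 5 pe: L, 6 lo: L.
  The penult (syllable 5, pe:) is light, so stress falls on the antepenult (syllable 4, la:).
  → primary stress on syllable 4.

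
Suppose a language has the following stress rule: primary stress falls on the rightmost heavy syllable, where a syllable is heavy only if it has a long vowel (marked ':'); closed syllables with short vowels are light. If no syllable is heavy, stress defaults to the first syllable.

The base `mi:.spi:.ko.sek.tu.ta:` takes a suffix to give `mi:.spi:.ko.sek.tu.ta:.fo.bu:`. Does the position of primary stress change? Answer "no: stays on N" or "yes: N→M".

Base `mi:.spi:.ko.sek.tu.ta:` (6 syllables):
  Weights: 1 mi: H, 2 spi: H, 3 ko L, 4 sek L, 5 tu L, 6 ta: H.
  Heavy syllables in the domain: 1, 2, 6. The rightmost is syllable 6 (ta:).
  → primary stress on syllable 6.
Suffixed `mi:.spi:.ko.sek.tu.ta:.fo.bu:` (8 syllables):
  Weights: 1 mi: H, 2 spi: H, 3 ko L, 4 sek L, 5 tu L, 6 ta: H, 7 fo L, 8 bu: H.
  Heavy syllables in the domain: 1, 2, 6, 8. The rightmost is syllable 8 (bu:).
  → primary stress on syllable 8.

yes: 6→8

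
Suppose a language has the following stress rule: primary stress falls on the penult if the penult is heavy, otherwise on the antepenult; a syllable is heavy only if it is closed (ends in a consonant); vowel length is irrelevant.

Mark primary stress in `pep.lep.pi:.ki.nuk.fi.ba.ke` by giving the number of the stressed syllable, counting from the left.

Weights: 6 fi L, 7 ba L, 8 ke L.
The penult (syllable 7, ba) is light, so stress falls on the antepenult (syllable 6, fi).
Primary stress: syllable 6 → pep.lep.pi:.ki.nuk.ˈfi.ba.ke.

6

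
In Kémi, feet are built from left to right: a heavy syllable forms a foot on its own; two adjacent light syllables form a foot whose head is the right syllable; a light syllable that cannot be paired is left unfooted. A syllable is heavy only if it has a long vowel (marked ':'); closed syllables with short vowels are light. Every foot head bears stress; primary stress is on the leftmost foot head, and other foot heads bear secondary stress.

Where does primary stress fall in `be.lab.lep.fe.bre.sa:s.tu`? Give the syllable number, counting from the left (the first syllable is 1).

Weights: 1 be L, 2 lab L, 3 lep L, 4 fe L, 5 bre L, 6 sa:s H, 7 tu L.
Parse left to right (heavy = foot alone; LL = one foot; stranded L unfooted): (be.ˈlab) (lep.ˈfe) bre (ˈsa:s) tu.
Foot heads: 2, 4, 6.
Primary stress on the leftmost head = syllable 2.
Primary stress: syllable 2 → be.ˈlab.lep.fe.bre.sa:s.tu.

2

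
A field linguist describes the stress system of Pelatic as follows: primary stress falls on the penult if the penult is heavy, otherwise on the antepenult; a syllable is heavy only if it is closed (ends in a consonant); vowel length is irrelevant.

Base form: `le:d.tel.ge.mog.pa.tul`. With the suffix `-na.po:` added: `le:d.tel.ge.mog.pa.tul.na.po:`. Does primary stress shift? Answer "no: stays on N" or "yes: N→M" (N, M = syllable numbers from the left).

yes: 4→6

Base `le:d.tel.ge.mog.pa.tul` (6 syllables):
  Weights: 4 mog H, 5 pa L, 6 tul H.
  The penult (syllable 5, pa) is light, so stress falls on the antepenult (syllable 4, mog).
  → primary stress on syllable 4.
Suffixed `le:d.tel.ge.mog.pa.tul.na.po:` (8 syllables):
  Weights: 6 tul H, 7 na L, 8 po: L.
  The penult (syllable 7, na) is light, so stress falls on the antepenult (syllable 6, tul).
  → primary stress on syllable 6.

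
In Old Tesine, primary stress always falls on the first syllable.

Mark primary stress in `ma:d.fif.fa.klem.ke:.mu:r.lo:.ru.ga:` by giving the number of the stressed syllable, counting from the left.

The word has 9 syllables; the first syllable is syllable 1 (ma:d).
Primary stress: syllable 1 → ˈma:d.fif.fa.klem.ke:.mu:r.lo:.ru.ga:.

1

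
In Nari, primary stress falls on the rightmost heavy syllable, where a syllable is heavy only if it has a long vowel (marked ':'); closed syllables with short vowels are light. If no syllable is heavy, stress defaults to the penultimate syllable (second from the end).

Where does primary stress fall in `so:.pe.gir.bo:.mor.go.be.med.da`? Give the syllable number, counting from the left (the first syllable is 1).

Weights: 1 so: H, 2 pe L, 3 gir L, 4 bo: H, 5 mor L, 6 go L, 7 be L, 8 med L, 9 da L.
Heavy syllables in the domain: 1, 4. The rightmost is syllable 4 (bo:).
Primary stress: syllable 4 → so:.pe.gir.ˈbo:.mor.go.be.med.da.

4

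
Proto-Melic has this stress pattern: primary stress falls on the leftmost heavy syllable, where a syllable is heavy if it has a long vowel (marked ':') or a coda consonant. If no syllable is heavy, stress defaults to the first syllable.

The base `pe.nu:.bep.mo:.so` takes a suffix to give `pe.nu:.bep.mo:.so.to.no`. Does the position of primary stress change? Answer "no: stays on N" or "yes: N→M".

no: stays on 2

Base `pe.nu:.bep.mo:.so` (5 syllables):
  Weights: 1 pe L, 2 nu: H, 3 bep H, 4 mo: H, 5 so L.
  Heavy syllables in the domain: 2, 3, 4. The leftmost is syllable 2 (nu:).
  → primary stress on syllable 2.
Suffixed `pe.nu:.bep.mo:.so.to.no` (7 syllables):
  Weights: 1 pe L, 2 nu: H, 3 bep H, 4 mo: H, 5 so L, 6 to L, 7 no L.
  Heavy syllables in the domain: 2, 3, 4. The leftmost is syllable 2 (nu:).
  → primary stress on syllable 2.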